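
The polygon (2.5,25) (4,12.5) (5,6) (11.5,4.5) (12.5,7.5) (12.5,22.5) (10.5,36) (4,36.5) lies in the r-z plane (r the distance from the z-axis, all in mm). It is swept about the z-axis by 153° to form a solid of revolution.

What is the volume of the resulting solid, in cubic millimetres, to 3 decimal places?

Volume = 5469.385 mm³

Profile (r,z), 8 vertices: (2.5,25) (4,12.5) (5,6) (11.5,4.5) (12.5,7.5) (12.5,22.5) (10.5,36) (4,36.5)
edge 0: (2.5,25)→(4,12.5)  cross = 2.5·12.5 − 4·25 = -68.7500; (r_i+r_j)·cross = 6.5·-68.7500 = -446.8750
edge 1: (4,12.5)→(5,6)  cross = 4·6 − 5·12.5 = -38.5000; (r_i+r_j)·cross = 9·-38.5000 = -346.5000
edge 2: (5,6)→(11.5,4.5)  cross = 5·4.5 − 11.5·6 = -46.5000; (r_i+r_j)·cross = 16.5·-46.5000 = -767.2500
edge 3: (11.5,4.5)→(12.5,7.5)  cross = 11.5·7.5 − 12.5·4.5 = 30.0000; (r_i+r_j)·cross = 24·30.0000 = 720.0000
edge 4: (12.5,7.5)→(12.5,22.5)  cross = 12.5·22.5 − 12.5·7.5 = 187.5000; (r_i+r_j)·cross = 25·187.5000 = 4687.5000
edge 5: (12.5,22.5)→(10.5,36)  cross = 12.5·36 − 10.5·22.5 = 213.7500; (r_i+r_j)·cross = 23·213.7500 = 4916.2500
edge 6: (10.5,36)→(4,36.5)  cross = 10.5·36.5 − 4·36 = 239.2500; (r_i+r_j)·cross = 14.5·239.2500 = 3469.1250
edge 7: (4,36.5)→(2.5,25)  cross = 4·25 − 2.5·36.5 = 8.7500; (r_i+r_j)·cross = 6.5·8.7500 = 56.8750
Σcross = 525.5000 → A = |Σcross|/2 = 262.7500 mm²
Σ(r_i+r_j)·cross = 12289.1250 → first moment M = |Σ|/6 = 2048.1875
R_c = M/A = 2048.1875/262.7500 = 7.7952 mm
θ = 153° = 2.670354 rad
V = θ·R_c·A = 2.670354·7.7952·262.7500 = 5469.385 mm³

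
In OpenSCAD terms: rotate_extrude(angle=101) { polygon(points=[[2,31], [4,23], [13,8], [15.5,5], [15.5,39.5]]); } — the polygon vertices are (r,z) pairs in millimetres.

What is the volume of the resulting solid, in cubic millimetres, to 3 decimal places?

Profile (r,z), 5 vertices: (2,31) (4,23) (13,8) (15.5,5) (15.5,39.5)
edge 0: (2,31)→(4,23)  cross = 2·23 − 4·31 = -78.0000; (r_i+r_j)·cross = 6·-78.0000 = -468.0000
edge 1: (4,23)→(13,8)  cross = 4·8 − 13·23 = -267.0000; (r_i+r_j)·cross = 17·-267.0000 = -4539.0000
edge 2: (13,8)→(15.5,5)  cross = 13·5 − 15.5·8 = -59.0000; (r_i+r_j)·cross = 28.5·-59.0000 = -1681.5000
edge 3: (15.5,5)→(15.5,39.5)  cross = 15.5·39.5 − 15.5·5 = 534.7500; (r_i+r_j)·cross = 31·534.7500 = 16577.2500
edge 4: (15.5,39.5)→(2,31)  cross = 15.5·31 − 2·39.5 = 401.5000; (r_i+r_j)·cross = 17.5·401.5000 = 7026.2500
Σcross = 532.2500 → A = |Σcross|/2 = 266.1250 mm²
Σ(r_i+r_j)·cross = 16915.0000 → first moment M = |Σ|/6 = 2819.1667
R_c = M/A = 2819.1667/266.1250 = 10.5934 mm
θ = 101° = 1.762783 rad
V = θ·R_c·A = 1.762783·10.5934·266.1250 = 4969.578 mm³

Volume = 4969.578 mm³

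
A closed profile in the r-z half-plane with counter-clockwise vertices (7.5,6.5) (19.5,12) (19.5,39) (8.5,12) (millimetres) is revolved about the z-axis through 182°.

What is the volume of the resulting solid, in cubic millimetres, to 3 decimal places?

Volume = 8605.798 mm³

Profile (r,z), 4 vertices: (7.5,6.5) (19.5,12) (19.5,39) (8.5,12)
edge 0: (7.5,6.5)→(19.5,12)  cross = 7.5·12 − 19.5·6.5 = -36.7500; (r_i+r_j)·cross = 27·-36.7500 = -992.2500
edge 1: (19.5,12)→(19.5,39)  cross = 19.5·39 − 19.5·12 = 526.5000; (r_i+r_j)·cross = 39·526.5000 = 20533.5000
edge 2: (19.5,39)→(8.5,12)  cross = 19.5·12 − 8.5·39 = -97.5000; (r_i+r_j)·cross = 28·-97.5000 = -2730.0000
edge 3: (8.5,12)→(7.5,6.5)  cross = 8.5·6.5 − 7.5·12 = -34.7500; (r_i+r_j)·cross = 16·-34.7500 = -556.0000
Σcross = 357.5000 → A = |Σcross|/2 = 178.7500 mm²
Σ(r_i+r_j)·cross = 16255.2500 → first moment M = |Σ|/6 = 2709.2083
R_c = M/A = 2709.2083/178.7500 = 15.1564 mm
θ = 182° = 3.176499 rad
V = θ·R_c·A = 3.176499·15.1564·178.7500 = 8605.798 mm³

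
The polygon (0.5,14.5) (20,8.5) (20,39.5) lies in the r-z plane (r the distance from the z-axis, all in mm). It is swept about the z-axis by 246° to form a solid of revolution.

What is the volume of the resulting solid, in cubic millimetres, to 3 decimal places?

Volume = 17519.131 mm³

Profile (r,z), 3 vertices: (0.5,14.5) (20,8.5) (20,39.5)
edge 0: (0.5,14.5)→(20,8.5)  cross = 0.5·8.5 − 20·14.5 = -285.7500; (r_i+r_j)·cross = 20.5·-285.7500 = -5857.8750
edge 1: (20,8.5)→(20,39.5)  cross = 20·39.5 − 20·8.5 = 620.0000; (r_i+r_j)·cross = 40·620.0000 = 24800.0000
edge 2: (20,39.5)→(0.5,14.5)  cross = 20·14.5 − 0.5·39.5 = 270.2500; (r_i+r_j)·cross = 20.5·270.2500 = 5540.1250
Σcross = 604.5000 → A = |Σcross|/2 = 302.2500 mm²
Σ(r_i+r_j)·cross = 24482.2500 → first moment M = |Σ|/6 = 4080.3750
R_c = M/A = 4080.3750/302.2500 = 13.5000 mm
θ = 246° = 4.293510 rad
V = θ·R_c·A = 4.293510·13.5000·302.2500 = 17519.131 mm³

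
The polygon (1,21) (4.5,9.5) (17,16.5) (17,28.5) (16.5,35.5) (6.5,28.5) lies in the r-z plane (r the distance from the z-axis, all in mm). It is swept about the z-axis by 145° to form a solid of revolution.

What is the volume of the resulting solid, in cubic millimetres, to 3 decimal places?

Profile (r,z), 6 vertices: (1,21) (4.5,9.5) (17,16.5) (17,28.5) (16.5,35.5) (6.5,28.5)
edge 0: (1,21)→(4.5,9.5)  cross = 1·9.5 − 4.5·21 = -85.0000; (r_i+r_j)·cross = 5.5·-85.0000 = -467.5000
edge 1: (4.5,9.5)→(17,16.5)  cross = 4.5·16.5 − 17·9.5 = -87.2500; (r_i+r_j)·cross = 21.5·-87.2500 = -1875.8750
edge 2: (17,16.5)→(17,28.5)  cross = 17·28.5 − 17·16.5 = 204.0000; (r_i+r_j)·cross = 34·204.0000 = 6936.0000
edge 3: (17,28.5)→(16.5,35.5)  cross = 17·35.5 − 16.5·28.5 = 133.2500; (r_i+r_j)·cross = 33.5·133.2500 = 4463.8750
edge 4: (16.5,35.5)→(6.5,28.5)  cross = 16.5·28.5 − 6.5·35.5 = 239.5000; (r_i+r_j)·cross = 23·239.5000 = 5508.5000
edge 5: (6.5,28.5)→(1,21)  cross = 6.5·21 − 1·28.5 = 108.0000; (r_i+r_j)·cross = 7.5·108.0000 = 810.0000
Σcross = 512.5000 → A = |Σcross|/2 = 256.2500 mm²
Σ(r_i+r_j)·cross = 15375.0000 → first moment M = |Σ|/6 = 2562.5000
R_c = M/A = 2562.5000/256.2500 = 10.0000 mm
θ = 145° = 2.530727 rad
V = θ·R_c·A = 2.530727·10.0000·256.2500 = 6484.989 mm³

Volume = 6484.989 mm³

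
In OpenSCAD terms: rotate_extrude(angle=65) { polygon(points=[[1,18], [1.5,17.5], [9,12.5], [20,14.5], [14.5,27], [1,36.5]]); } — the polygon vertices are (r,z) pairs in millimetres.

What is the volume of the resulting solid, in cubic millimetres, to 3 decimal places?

Profile (r,z), 6 vertices: (1,18) (1.5,17.5) (9,12.5) (20,14.5) (14.5,27) (1,36.5)
edge 0: (1,18)→(1.5,17.5)  cross = 1·17.5 − 1.5·18 = -9.5000; (r_i+r_j)·cross = 2.5·-9.5000 = -23.7500
edge 1: (1.5,17.5)→(9,12.5)  cross = 1.5·12.5 − 9·17.5 = -138.7500; (r_i+r_j)·cross = 10.5·-138.7500 = -1456.8750
edge 2: (9,12.5)→(20,14.5)  cross = 9·14.5 − 20·12.5 = -119.5000; (r_i+r_j)·cross = 29·-119.5000 = -3465.5000
edge 3: (20,14.5)→(14.5,27)  cross = 20·27 − 14.5·14.5 = 329.7500; (r_i+r_j)·cross = 34.5·329.7500 = 11376.3750
edge 4: (14.5,27)→(1,36.5)  cross = 14.5·36.5 − 1·27 = 502.2500; (r_i+r_j)·cross = 15.5·502.2500 = 7784.8750
edge 5: (1,36.5)→(1,18)  cross = 1·18 − 1·36.5 = -18.5000; (r_i+r_j)·cross = 2·-18.5000 = -37.0000
Σcross = 545.7500 → A = |Σcross|/2 = 272.8750 mm²
Σ(r_i+r_j)·cross = 14178.1250 → first moment M = |Σ|/6 = 2363.0208
R_c = M/A = 2363.0208/272.8750 = 8.6597 mm
θ = 65° = 1.134464 rad
V = θ·R_c·A = 1.134464·8.6597·272.8750 = 2680.762 mm³

Volume = 2680.762 mm³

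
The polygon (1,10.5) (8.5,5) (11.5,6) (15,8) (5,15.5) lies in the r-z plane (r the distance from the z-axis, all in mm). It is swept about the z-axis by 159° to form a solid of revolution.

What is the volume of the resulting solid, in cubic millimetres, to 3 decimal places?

Profile (r,z), 5 vertices: (1,10.5) (8.5,5) (11.5,6) (15,8) (5,15.5)
edge 0: (1,10.5)→(8.5,5)  cross = 1·5 − 8.5·10.5 = -84.2500; (r_i+r_j)·cross = 9.5·-84.2500 = -800.3750
edge 1: (8.5,5)→(11.5,6)  cross = 8.5·6 − 11.5·5 = -6.5000; (r_i+r_j)·cross = 20·-6.5000 = -130.0000
edge 2: (11.5,6)→(15,8)  cross = 11.5·8 − 15·6 = 2.0000; (r_i+r_j)·cross = 26.5·2.0000 = 53.0000
edge 3: (15,8)→(5,15.5)  cross = 15·15.5 − 5·8 = 192.5000; (r_i+r_j)·cross = 20·192.5000 = 3850.0000
edge 4: (5,15.5)→(1,10.5)  cross = 5·10.5 − 1·15.5 = 37.0000; (r_i+r_j)·cross = 6·37.0000 = 222.0000
Σcross = 140.7500 → A = |Σcross|/2 = 70.3750 mm²
Σ(r_i+r_j)·cross = 3194.6250 → first moment M = |Σ|/6 = 532.4375
R_c = M/A = 532.4375/70.3750 = 7.5657 mm
θ = 159° = 2.775074 rad
V = θ·R_c·A = 2.775074·7.5657·70.3750 = 1477.553 mm³

Volume = 1477.553 mm³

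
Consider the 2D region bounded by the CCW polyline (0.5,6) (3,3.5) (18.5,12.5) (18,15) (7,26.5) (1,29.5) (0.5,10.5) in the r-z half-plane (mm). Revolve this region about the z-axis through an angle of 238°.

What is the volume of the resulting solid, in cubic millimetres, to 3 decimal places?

Profile (r,z), 7 vertices: (0.5,6) (3,3.5) (18.5,12.5) (18,15) (7,26.5) (1,29.5) (0.5,10.5)
edge 0: (0.5,6)→(3,3.5)  cross = 0.5·3.5 − 3·6 = -16.2500; (r_i+r_j)·cross = 3.5·-16.2500 = -56.8750
edge 1: (3,3.5)→(18.5,12.5)  cross = 3·12.5 − 18.5·3.5 = -27.2500; (r_i+r_j)·cross = 21.5·-27.2500 = -585.8750
edge 2: (18.5,12.5)→(18,15)  cross = 18.5·15 − 18·12.5 = 52.5000; (r_i+r_j)·cross = 36.5·52.5000 = 1916.2500
edge 3: (18,15)→(7,26.5)  cross = 18·26.5 − 7·15 = 372.0000; (r_i+r_j)·cross = 25·372.0000 = 9300.0000
edge 4: (7,26.5)→(1,29.5)  cross = 7·29.5 − 1·26.5 = 180.0000; (r_i+r_j)·cross = 8·180.0000 = 1440.0000
edge 5: (1,29.5)→(0.5,10.5)  cross = 1·10.5 − 0.5·29.5 = -4.2500; (r_i+r_j)·cross = 1.5·-4.2500 = -6.3750
edge 6: (0.5,10.5)→(0.5,6)  cross = 0.5·6 − 0.5·10.5 = -2.2500; (r_i+r_j)·cross = 1·-2.2500 = -2.2500
Σcross = 554.5000 → A = |Σcross|/2 = 277.2500 mm²
Σ(r_i+r_j)·cross = 12004.8750 → first moment M = |Σ|/6 = 2000.8125
R_c = M/A = 2000.8125/277.2500 = 7.2166 mm
θ = 238° = 4.153884 rad
V = θ·R_c·A = 4.153884·7.2166·277.2500 = 8311.142 mm³

Volume = 8311.142 mm³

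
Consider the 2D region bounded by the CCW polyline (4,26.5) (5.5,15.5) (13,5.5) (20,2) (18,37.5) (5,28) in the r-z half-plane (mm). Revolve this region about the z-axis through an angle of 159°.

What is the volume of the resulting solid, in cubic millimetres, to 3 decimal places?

Profile (r,z), 6 vertices: (4,26.5) (5.5,15.5) (13,5.5) (20,2) (18,37.5) (5,28)
edge 0: (4,26.5)→(5.5,15.5)  cross = 4·15.5 − 5.5·26.5 = -83.7500; (r_i+r_j)·cross = 9.5·-83.7500 = -795.6250
edge 1: (5.5,15.5)→(13,5.5)  cross = 5.5·5.5 − 13·15.5 = -171.2500; (r_i+r_j)·cross = 18.5·-171.2500 = -3168.1250
edge 2: (13,5.5)→(20,2)  cross = 13·2 − 20·5.5 = -84.0000; (r_i+r_j)·cross = 33·-84.0000 = -2772.0000
edge 3: (20,2)→(18,37.5)  cross = 20·37.5 − 18·2 = 714.0000; (r_i+r_j)·cross = 38·714.0000 = 27132.0000
edge 4: (18,37.5)→(5,28)  cross = 18·28 − 5·37.5 = 316.5000; (r_i+r_j)·cross = 23·316.5000 = 7279.5000
edge 5: (5,28)→(4,26.5)  cross = 5·26.5 − 4·28 = 20.5000; (r_i+r_j)·cross = 9·20.5000 = 184.5000
Σcross = 712.0000 → A = |Σcross|/2 = 356.0000 mm²
Σ(r_i+r_j)·cross = 27860.2500 → first moment M = |Σ|/6 = 4643.3750
R_c = M/A = 4643.3750/356.0000 = 13.0432 mm
θ = 159° = 2.775074 rad
V = θ·R_c·A = 2.775074·13.0432·356.0000 = 12885.707 mm³

Volume = 12885.707 mm³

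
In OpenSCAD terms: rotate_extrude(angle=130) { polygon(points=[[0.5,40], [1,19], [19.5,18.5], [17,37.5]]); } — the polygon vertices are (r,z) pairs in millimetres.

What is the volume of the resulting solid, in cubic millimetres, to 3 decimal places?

Volume = 7382.146 mm³

Profile (r,z), 4 vertices: (0.5,40) (1,19) (19.5,18.5) (17,37.5)
edge 0: (0.5,40)→(1,19)  cross = 0.5·19 − 1·40 = -30.5000; (r_i+r_j)·cross = 1.5·-30.5000 = -45.7500
edge 1: (1,19)→(19.5,18.5)  cross = 1·18.5 − 19.5·19 = -352.0000; (r_i+r_j)·cross = 20.5·-352.0000 = -7216.0000
edge 2: (19.5,18.5)→(17,37.5)  cross = 19.5·37.5 − 17·18.5 = 416.7500; (r_i+r_j)·cross = 36.5·416.7500 = 15211.3750
edge 3: (17,37.5)→(0.5,40)  cross = 17·40 − 0.5·37.5 = 661.2500; (r_i+r_j)·cross = 17.5·661.2500 = 11571.8750
Σcross = 695.5000 → A = |Σcross|/2 = 347.7500 mm²
Σ(r_i+r_j)·cross = 19521.5000 → first moment M = |Σ|/6 = 3253.5833
R_c = M/A = 3253.5833/347.7500 = 9.3561 mm
θ = 130° = 2.268928 rad
V = θ·R_c·A = 2.268928·9.3561·347.7500 = 7382.146 mm³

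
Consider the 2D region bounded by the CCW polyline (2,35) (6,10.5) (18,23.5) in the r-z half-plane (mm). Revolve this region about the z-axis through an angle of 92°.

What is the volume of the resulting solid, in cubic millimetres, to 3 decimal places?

Profile (r,z), 3 vertices: (2,35) (6,10.5) (18,23.5)
edge 0: (2,35)→(6,10.5)  cross = 2·10.5 − 6·35 = -189.0000; (r_i+r_j)·cross = 8·-189.0000 = -1512.0000
edge 1: (6,10.5)→(18,23.5)  cross = 6·23.5 − 18·10.5 = -48.0000; (r_i+r_j)·cross = 24·-48.0000 = -1152.0000
edge 2: (18,23.5)→(2,35)  cross = 18·35 − 2·23.5 = 583.0000; (r_i+r_j)·cross = 20·583.0000 = 11660.0000
Σcross = 346.0000 → A = |Σcross|/2 = 173.0000 mm²
Σ(r_i+r_j)·cross = 8996.0000 → first moment M = |Σ|/6 = 1499.3333
R_c = M/A = 1499.3333/173.0000 = 8.6667 mm
θ = 92° = 1.605703 rad
V = θ·R_c·A = 1.605703·8.6667·173.0000 = 2407.484 mm³

Volume = 2407.484 mm³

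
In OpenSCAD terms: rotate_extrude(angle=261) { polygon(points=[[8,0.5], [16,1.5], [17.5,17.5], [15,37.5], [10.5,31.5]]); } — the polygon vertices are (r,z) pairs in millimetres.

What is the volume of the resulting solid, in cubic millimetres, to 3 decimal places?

Profile (r,z), 5 vertices: (8,0.5) (16,1.5) (17.5,17.5) (15,37.5) (10.5,31.5)
edge 0: (8,0.5)→(16,1.5)  cross = 8·1.5 − 16·0.5 = 4.0000; (r_i+r_j)·cross = 24·4.0000 = 96.0000
edge 1: (16,1.5)→(17.5,17.5)  cross = 16·17.5 − 17.5·1.5 = 253.7500; (r_i+r_j)·cross = 33.5·253.7500 = 8500.6250
edge 2: (17.5,17.5)→(15,37.5)  cross = 17.5·37.5 − 15·17.5 = 393.7500; (r_i+r_j)·cross = 32.5·393.7500 = 12796.8750
edge 3: (15,37.5)→(10.5,31.5)  cross = 15·31.5 − 10.5·37.5 = 78.7500; (r_i+r_j)·cross = 25.5·78.7500 = 2008.1250
edge 4: (10.5,31.5)→(8,0.5)  cross = 10.5·0.5 − 8·31.5 = -246.7500; (r_i+r_j)·cross = 18.5·-246.7500 = -4564.8750
Σcross = 483.5000 → A = |Σcross|/2 = 241.7500 mm²
Σ(r_i+r_j)·cross = 18836.7500 → first moment M = |Σ|/6 = 3139.4583
R_c = M/A = 3139.4583/241.7500 = 12.9864 mm
θ = 261° = 4.555309 rad
V = θ·R_c·A = 4.555309·12.9864·241.7500 = 14301.204 mm³

Volume = 14301.204 mm³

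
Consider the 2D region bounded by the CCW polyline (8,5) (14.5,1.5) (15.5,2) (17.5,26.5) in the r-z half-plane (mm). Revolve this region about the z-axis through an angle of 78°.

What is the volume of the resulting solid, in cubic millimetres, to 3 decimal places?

Profile (r,z), 4 vertices: (8,5) (14.5,1.5) (15.5,2) (17.5,26.5)
edge 0: (8,5)→(14.5,1.5)  cross = 8·1.5 − 14.5·5 = -60.5000; (r_i+r_j)·cross = 22.5·-60.5000 = -1361.2500
edge 1: (14.5,1.5)→(15.5,2)  cross = 14.5·2 − 15.5·1.5 = 5.7500; (r_i+r_j)·cross = 30·5.7500 = 172.5000
edge 2: (15.5,2)→(17.5,26.5)  cross = 15.5·26.5 − 17.5·2 = 375.7500; (r_i+r_j)·cross = 33·375.7500 = 12399.7500
edge 3: (17.5,26.5)→(8,5)  cross = 17.5·5 − 8·26.5 = -124.5000; (r_i+r_j)·cross = 25.5·-124.5000 = -3174.7500
Σcross = 196.5000 → A = |Σcross|/2 = 98.2500 mm²
Σ(r_i+r_j)·cross = 8036.2500 → first moment M = |Σ|/6 = 1339.3750
R_c = M/A = 1339.3750/98.2500 = 13.6323 mm
θ = 78° = 1.361357 rad
V = θ·R_c·A = 1.361357·13.6323·98.2500 = 1823.367 mm³

Volume = 1823.367 mm³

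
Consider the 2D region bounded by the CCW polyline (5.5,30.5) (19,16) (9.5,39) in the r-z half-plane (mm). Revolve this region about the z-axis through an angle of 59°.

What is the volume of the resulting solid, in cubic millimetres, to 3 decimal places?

Profile (r,z), 3 vertices: (5.5,30.5) (19,16) (9.5,39)
edge 0: (5.5,30.5)→(19,16)  cross = 5.5·16 − 19·30.5 = -491.5000; (r_i+r_j)·cross = 24.5·-491.5000 = -12041.7500
edge 1: (19,16)→(9.5,39)  cross = 19·39 − 9.5·16 = 589.0000; (r_i+r_j)·cross = 28.5·589.0000 = 16786.5000
edge 2: (9.5,39)→(5.5,30.5)  cross = 9.5·30.5 − 5.5·39 = 75.2500; (r_i+r_j)·cross = 15·75.2500 = 1128.7500
Σcross = 172.7500 → A = |Σcross|/2 = 86.3750 mm²
Σ(r_i+r_j)·cross = 5873.5000 → first moment M = |Σ|/6 = 978.9167
R_c = M/A = 978.9167/86.3750 = 11.3333 mm
θ = 59° = 1.029744 rad
V = θ·R_c·A = 1.029744·11.3333·86.3750 = 1008.034 mm³

Volume = 1008.034 mm³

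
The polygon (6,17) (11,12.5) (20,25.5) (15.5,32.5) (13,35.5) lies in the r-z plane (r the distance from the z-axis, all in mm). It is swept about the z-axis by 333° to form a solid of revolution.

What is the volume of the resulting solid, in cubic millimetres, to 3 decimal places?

Profile (r,z), 5 vertices: (6,17) (11,12.5) (20,25.5) (15.5,32.5) (13,35.5)
edge 0: (6,17)→(11,12.5)  cross = 6·12.5 − 11·17 = -112.0000; (r_i+r_j)·cross = 17·-112.0000 = -1904.0000
edge 1: (11,12.5)→(20,25.5)  cross = 11·25.5 − 20·12.5 = 30.5000; (r_i+r_j)·cross = 31·30.5000 = 945.5000
edge 2: (20,25.5)→(15.5,32.5)  cross = 20·32.5 − 15.5·25.5 = 254.7500; (r_i+r_j)·cross = 35.5·254.7500 = 9043.6250
edge 3: (15.5,32.5)→(13,35.5)  cross = 15.5·35.5 − 13·32.5 = 127.7500; (r_i+r_j)·cross = 28.5·127.7500 = 3640.8750
edge 4: (13,35.5)→(6,17)  cross = 13·17 − 6·35.5 = 8.0000; (r_i+r_j)·cross = 19·8.0000 = 152.0000
Σcross = 309.0000 → A = |Σcross|/2 = 154.5000 mm²
Σ(r_i+r_j)·cross = 11878.0000 → first moment M = |Σ|/6 = 1979.6667
R_c = M/A = 1979.6667/154.5000 = 12.8134 mm
θ = 333° = 5.811946 rad
V = θ·R_c·A = 5.811946·12.8134·154.5000 = 11505.717 mm³

Volume = 11505.717 mm³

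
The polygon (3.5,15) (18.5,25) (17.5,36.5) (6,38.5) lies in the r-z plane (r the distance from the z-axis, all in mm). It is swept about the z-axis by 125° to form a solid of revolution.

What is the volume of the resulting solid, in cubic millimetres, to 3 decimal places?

Profile (r,z), 4 vertices: (3.5,15) (18.5,25) (17.5,36.5) (6,38.5)
edge 0: (3.5,15)→(18.5,25)  cross = 3.5·25 − 18.5·15 = -190.0000; (r_i+r_j)·cross = 22·-190.0000 = -4180.0000
edge 1: (18.5,25)→(17.5,36.5)  cross = 18.5·36.5 − 17.5·25 = 237.7500; (r_i+r_j)·cross = 36·237.7500 = 8559.0000
edge 2: (17.5,36.5)→(6,38.5)  cross = 17.5·38.5 − 6·36.5 = 454.7500; (r_i+r_j)·cross = 23.5·454.7500 = 10686.6250
edge 3: (6,38.5)→(3.5,15)  cross = 6·15 − 3.5·38.5 = -44.7500; (r_i+r_j)·cross = 9.5·-44.7500 = -425.1250
Σcross = 457.7500 → A = |Σcross|/2 = 228.8750 mm²
Σ(r_i+r_j)·cross = 14640.5000 → first moment M = |Σ|/6 = 2440.0833
R_c = M/A = 2440.0833/228.8750 = 10.6612 mm
θ = 125° = 2.181662 rad
V = θ·R_c·A = 2.181662·10.6612·228.8750 = 5323.436 mm³

Volume = 5323.436 mm³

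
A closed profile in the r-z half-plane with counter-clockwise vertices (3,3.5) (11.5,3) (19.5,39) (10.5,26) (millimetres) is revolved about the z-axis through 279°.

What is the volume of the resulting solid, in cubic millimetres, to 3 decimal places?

Volume = 11366.151 mm³

Profile (r,z), 4 vertices: (3,3.5) (11.5,3) (19.5,39) (10.5,26)
edge 0: (3,3.5)→(11.5,3)  cross = 3·3 − 11.5·3.5 = -31.2500; (r_i+r_j)·cross = 14.5·-31.2500 = -453.1250
edge 1: (11.5,3)→(19.5,39)  cross = 11.5·39 − 19.5·3 = 390.0000; (r_i+r_j)·cross = 31·390.0000 = 12090.0000
edge 2: (19.5,39)→(10.5,26)  cross = 19.5·26 − 10.5·39 = 97.5000; (r_i+r_j)·cross = 30·97.5000 = 2925.0000
edge 3: (10.5,26)→(3,3.5)  cross = 10.5·3.5 − 3·26 = -41.2500; (r_i+r_j)·cross = 13.5·-41.2500 = -556.8750
Σcross = 415.0000 → A = |Σcross|/2 = 207.5000 mm²
Σ(r_i+r_j)·cross = 14005.0000 → first moment M = |Σ|/6 = 2334.1667
R_c = M/A = 2334.1667/207.5000 = 11.2490 mm
θ = 279° = 4.869469 rad
V = θ·R_c·A = 4.869469·11.2490·207.5000 = 11366.151 mm³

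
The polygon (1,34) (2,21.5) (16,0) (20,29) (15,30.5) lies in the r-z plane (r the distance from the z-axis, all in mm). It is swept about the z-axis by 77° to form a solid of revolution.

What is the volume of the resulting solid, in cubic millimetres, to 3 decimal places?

Profile (r,z), 5 vertices: (1,34) (2,21.5) (16,0) (20,29) (15,30.5)
edge 0: (1,34)→(2,21.5)  cross = 1·21.5 − 2·34 = -46.5000; (r_i+r_j)·cross = 3·-46.5000 = -139.5000
edge 1: (2,21.5)→(16,0)  cross = 2·0 − 16·21.5 = -344.0000; (r_i+r_j)·cross = 18·-344.0000 = -6192.0000
edge 2: (16,0)→(20,29)  cross = 16·29 − 20·0 = 464.0000; (r_i+r_j)·cross = 36·464.0000 = 16704.0000
edge 3: (20,29)→(15,30.5)  cross = 20·30.5 − 15·29 = 175.0000; (r_i+r_j)·cross = 35·175.0000 = 6125.0000
edge 4: (15,30.5)→(1,34)  cross = 15·34 − 1·30.5 = 479.5000; (r_i+r_j)·cross = 16·479.5000 = 7672.0000
Σcross = 728.0000 → A = |Σcross|/2 = 364.0000 mm²
Σ(r_i+r_j)·cross = 24169.5000 → first moment M = |Σ|/6 = 4028.2500
R_c = M/A = 4028.2500/364.0000 = 11.0666 mm
θ = 77° = 1.343904 rad
V = θ·R_c·A = 1.343904·11.0666·364.0000 = 5413.579 mm³

Volume = 5413.579 mm³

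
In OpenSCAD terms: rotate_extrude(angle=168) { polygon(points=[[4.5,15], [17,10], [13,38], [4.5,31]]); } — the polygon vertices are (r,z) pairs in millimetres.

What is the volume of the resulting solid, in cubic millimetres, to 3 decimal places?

Profile (r,z), 4 vertices: (4.5,15) (17,10) (13,38) (4.5,31)
edge 0: (4.5,15)→(17,10)  cross = 4.5·10 − 17·15 = -210.0000; (r_i+r_j)·cross = 21.5·-210.0000 = -4515.0000
edge 1: (17,10)→(13,38)  cross = 17·38 − 13·10 = 516.0000; (r_i+r_j)·cross = 30·516.0000 = 15480.0000
edge 2: (13,38)→(4.5,31)  cross = 13·31 − 4.5·38 = 232.0000; (r_i+r_j)·cross = 17.5·232.0000 = 4060.0000
edge 3: (4.5,31)→(4.5,15)  cross = 4.5·15 − 4.5·31 = -72.0000; (r_i+r_j)·cross = 9·-72.0000 = -648.0000
Σcross = 466.0000 → A = |Σcross|/2 = 233.0000 mm²
Σ(r_i+r_j)·cross = 14377.0000 → first moment M = |Σ|/6 = 2396.1667
R_c = M/A = 2396.1667/233.0000 = 10.2840 mm
θ = 168° = 2.932153 rad
V = θ·R_c·A = 2.932153·10.2840·233.0000 = 7025.928 mm³

Volume = 7025.928 mm³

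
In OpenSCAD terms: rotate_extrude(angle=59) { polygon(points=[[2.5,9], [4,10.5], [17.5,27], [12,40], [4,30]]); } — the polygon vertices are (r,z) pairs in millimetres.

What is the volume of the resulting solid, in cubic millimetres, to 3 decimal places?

Volume = 2118.956 mm³

Profile (r,z), 5 vertices: (2.5,9) (4,10.5) (17.5,27) (12,40) (4,30)
edge 0: (2.5,9)→(4,10.5)  cross = 2.5·10.5 − 4·9 = -9.7500; (r_i+r_j)·cross = 6.5·-9.7500 = -63.3750
edge 1: (4,10.5)→(17.5,27)  cross = 4·27 − 17.5·10.5 = -75.7500; (r_i+r_j)·cross = 21.5·-75.7500 = -1628.6250
edge 2: (17.5,27)→(12,40)  cross = 17.5·40 − 12·27 = 376.0000; (r_i+r_j)·cross = 29.5·376.0000 = 11092.0000
edge 3: (12,40)→(4,30)  cross = 12·30 − 4·40 = 200.0000; (r_i+r_j)·cross = 16·200.0000 = 3200.0000
edge 4: (4,30)→(2.5,9)  cross = 4·9 − 2.5·30 = -39.0000; (r_i+r_j)·cross = 6.5·-39.0000 = -253.5000
Σcross = 451.5000 → A = |Σcross|/2 = 225.7500 mm²
Σ(r_i+r_j)·cross = 12346.5000 → first moment M = |Σ|/6 = 2057.7500
R_c = M/A = 2057.7500/225.7500 = 9.1152 mm
θ = 59° = 1.029744 rad
V = θ·R_c·A = 1.029744·9.1152·225.7500 = 2118.956 mm³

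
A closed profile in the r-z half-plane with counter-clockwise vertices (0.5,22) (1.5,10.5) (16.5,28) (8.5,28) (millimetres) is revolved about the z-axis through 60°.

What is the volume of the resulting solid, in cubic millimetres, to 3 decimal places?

Profile (r,z), 4 vertices: (0.5,22) (1.5,10.5) (16.5,28) (8.5,28)
edge 0: (0.5,22)→(1.5,10.5)  cross = 0.5·10.5 − 1.5·22 = -27.7500; (r_i+r_j)·cross = 2·-27.7500 = -55.5000
edge 1: (1.5,10.5)→(16.5,28)  cross = 1.5·28 − 16.5·10.5 = -131.2500; (r_i+r_j)·cross = 18·-131.2500 = -2362.5000
edge 2: (16.5,28)→(8.5,28)  cross = 16.5·28 − 8.5·28 = 224.0000; (r_i+r_j)·cross = 25·224.0000 = 5600.0000
edge 3: (8.5,28)→(0.5,22)  cross = 8.5·22 − 0.5·28 = 173.0000; (r_i+r_j)·cross = 9·173.0000 = 1557.0000
Σcross = 238.0000 → A = |Σcross|/2 = 119.0000 mm²
Σ(r_i+r_j)·cross = 4739.0000 → first moment M = |Σ|/6 = 789.8333
R_c = M/A = 789.8333/119.0000 = 6.6373 mm
θ = 60° = 1.047198 rad
V = θ·R_c·A = 1.047198·6.6373·119.0000 = 827.112 mm³

Volume = 827.112 mm³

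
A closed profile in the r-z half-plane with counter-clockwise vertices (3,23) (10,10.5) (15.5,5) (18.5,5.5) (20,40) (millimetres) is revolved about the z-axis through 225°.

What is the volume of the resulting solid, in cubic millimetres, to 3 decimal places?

Volume = 17261.006 mm³

Profile (r,z), 5 vertices: (3,23) (10,10.5) (15.5,5) (18.5,5.5) (20,40)
edge 0: (3,23)→(10,10.5)  cross = 3·10.5 − 10·23 = -198.5000; (r_i+r_j)·cross = 13·-198.5000 = -2580.5000
edge 1: (10,10.5)→(15.5,5)  cross = 10·5 − 15.5·10.5 = -112.7500; (r_i+r_j)·cross = 25.5·-112.7500 = -2875.1250
edge 2: (15.5,5)→(18.5,5.5)  cross = 15.5·5.5 − 18.5·5 = -7.2500; (r_i+r_j)·cross = 34·-7.2500 = -246.5000
edge 3: (18.5,5.5)→(20,40)  cross = 18.5·40 − 20·5.5 = 630.0000; (r_i+r_j)·cross = 38.5·630.0000 = 24255.0000
edge 4: (20,40)→(3,23)  cross = 20·23 − 3·40 = 340.0000; (r_i+r_j)·cross = 23·340.0000 = 7820.0000
Σcross = 651.5000 → A = |Σcross|/2 = 325.7500 mm²
Σ(r_i+r_j)·cross = 26372.8750 → first moment M = |Σ|/6 = 4395.4792
R_c = M/A = 4395.4792/325.7500 = 13.4934 mm
θ = 225° = 3.926991 rad
V = θ·R_c·A = 3.926991·13.4934·325.7500 = 17261.006 mm³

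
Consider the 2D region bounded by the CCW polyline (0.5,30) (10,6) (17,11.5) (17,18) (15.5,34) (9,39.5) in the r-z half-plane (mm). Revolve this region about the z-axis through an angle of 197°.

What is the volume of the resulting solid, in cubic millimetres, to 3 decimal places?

Volume = 11797.662 mm³

Profile (r,z), 6 vertices: (0.5,30) (10,6) (17,11.5) (17,18) (15.5,34) (9,39.5)
edge 0: (0.5,30)→(10,6)  cross = 0.5·6 − 10·30 = -297.0000; (r_i+r_j)·cross = 10.5·-297.0000 = -3118.5000
edge 1: (10,6)→(17,11.5)  cross = 10·11.5 − 17·6 = 13.0000; (r_i+r_j)·cross = 27·13.0000 = 351.0000
edge 2: (17,11.5)→(17,18)  cross = 17·18 − 17·11.5 = 110.5000; (r_i+r_j)·cross = 34·110.5000 = 3757.0000
edge 3: (17,18)→(15.5,34)  cross = 17·34 − 15.5·18 = 299.0000; (r_i+r_j)·cross = 32.5·299.0000 = 9717.5000
edge 4: (15.5,34)→(9,39.5)  cross = 15.5·39.5 − 9·34 = 306.2500; (r_i+r_j)·cross = 24.5·306.2500 = 7503.1250
edge 5: (9,39.5)→(0.5,30)  cross = 9·30 − 0.5·39.5 = 250.2500; (r_i+r_j)·cross = 9.5·250.2500 = 2377.3750
Σcross = 682.0000 → A = |Σcross|/2 = 341.0000 mm²
Σ(r_i+r_j)·cross = 20587.5000 → first moment M = |Σ|/6 = 3431.2500
R_c = M/A = 3431.2500/341.0000 = 10.0623 mm
θ = 197° = 3.438299 rad
V = θ·R_c·A = 3.438299·10.0623·341.0000 = 11797.662 mm³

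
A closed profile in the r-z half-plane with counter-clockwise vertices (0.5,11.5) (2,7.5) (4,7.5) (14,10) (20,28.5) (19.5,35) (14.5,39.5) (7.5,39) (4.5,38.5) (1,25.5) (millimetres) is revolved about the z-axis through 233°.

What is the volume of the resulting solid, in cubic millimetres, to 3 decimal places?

Profile (r,z), 10 vertices: (0.5,11.5) (2,7.5) (4,7.5) (14,10) (20,28.5) (19.5,35) (14.5,39.5) (7.5,39) (4.5,38.5) (1,25.5)
edge 0: (0.5,11.5)→(2,7.5)  cross = 0.5·7.5 − 2·11.5 = -19.2500; (r_i+r_j)·cross = 2.5·-19.2500 = -48.1250
edge 1: (2,7.5)→(4,7.5)  cross = 2·7.5 − 4·7.5 = -15.0000; (r_i+r_j)·cross = 6·-15.0000 = -90.0000
edge 2: (4,7.5)→(14,10)  cross = 4·10 − 14·7.5 = -65.0000; (r_i+r_j)·cross = 18·-65.0000 = -1170.0000
edge 3: (14,10)→(20,28.5)  cross = 14·28.5 − 20·10 = 199.0000; (r_i+r_j)·cross = 34·199.0000 = 6766.0000
edge 4: (20,28.5)→(19.5,35)  cross = 20·35 − 19.5·28.5 = 144.2500; (r_i+r_j)·cross = 39.5·144.2500 = 5697.8750
edge 5: (19.5,35)→(14.5,39.5)  cross = 19.5·39.5 − 14.5·35 = 262.7500; (r_i+r_j)·cross = 34·262.7500 = 8933.5000
edge 6: (14.5,39.5)→(7.5,39)  cross = 14.5·39 − 7.5·39.5 = 269.2500; (r_i+r_j)·cross = 22·269.2500 = 5923.5000
edge 7: (7.5,39)→(4.5,38.5)  cross = 7.5·38.5 − 4.5·39 = 113.2500; (r_i+r_j)·cross = 12·113.2500 = 1359.0000
edge 8: (4.5,38.5)→(1,25.5)  cross = 4.5·25.5 − 1·38.5 = 76.2500; (r_i+r_j)·cross = 5.5·76.2500 = 419.3750
edge 9: (1,25.5)→(0.5,11.5)  cross = 1·11.5 − 0.5·25.5 = -1.2500; (r_i+r_j)·cross = 1.5·-1.2500 = -1.8750
Σcross = 964.2500 → A = |Σcross|/2 = 482.1250 mm²
Σ(r_i+r_j)·cross = 27789.2500 → first moment M = |Σ|/6 = 4631.5417
R_c = M/A = 4631.5417/482.1250 = 9.6065 mm
θ = 233° = 4.066617 rad
V = θ·R_c·A = 4.066617·9.6065·482.1250 = 18834.707 mm³

Volume = 18834.707 mm³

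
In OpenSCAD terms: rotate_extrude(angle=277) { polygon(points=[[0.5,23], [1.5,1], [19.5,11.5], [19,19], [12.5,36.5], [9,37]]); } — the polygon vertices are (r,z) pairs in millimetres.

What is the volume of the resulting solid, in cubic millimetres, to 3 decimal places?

Profile (r,z), 6 vertices: (0.5,23) (1.5,1) (19.5,11.5) (19,19) (12.5,36.5) (9,37)
edge 0: (0.5,23)→(1.5,1)  cross = 0.5·1 − 1.5·23 = -34.0000; (r_i+r_j)·cross = 2·-34.0000 = -68.0000
edge 1: (1.5,1)→(19.5,11.5)  cross = 1.5·11.5 − 19.5·1 = -2.2500; (r_i+r_j)·cross = 21·-2.2500 = -47.2500
edge 2: (19.5,11.5)→(19,19)  cross = 19.5·19 − 19·11.5 = 152.0000; (r_i+r_j)·cross = 38.5·152.0000 = 5852.0000
edge 3: (19,19)→(12.5,36.5)  cross = 19·36.5 − 12.5·19 = 456.0000; (r_i+r_j)·cross = 31.5·456.0000 = 14364.0000
edge 4: (12.5,36.5)→(9,37)  cross = 12.5·37 − 9·36.5 = 134.0000; (r_i+r_j)·cross = 21.5·134.0000 = 2881.0000
edge 5: (9,37)→(0.5,23)  cross = 9·23 − 0.5·37 = 188.5000; (r_i+r_j)·cross = 9.5·188.5000 = 1790.7500
Σcross = 894.2500 → A = |Σcross|/2 = 447.1250 mm²
Σ(r_i+r_j)·cross = 24772.5000 → first moment M = |Σ|/6 = 4128.7500
R_c = M/A = 4128.7500/447.1250 = 9.2340 mm
θ = 277° = 4.834562 rad
V = θ·R_c·A = 4.834562·9.2340·447.1250 = 19960.698 mm³

Volume = 19960.698 mm³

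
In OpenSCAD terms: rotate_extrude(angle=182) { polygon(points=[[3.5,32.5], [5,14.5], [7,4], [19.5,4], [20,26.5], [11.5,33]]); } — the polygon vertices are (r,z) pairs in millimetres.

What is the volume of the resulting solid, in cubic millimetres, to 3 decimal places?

Volume = 15386.367 mm³

Profile (r,z), 6 vertices: (3.5,32.5) (5,14.5) (7,4) (19.5,4) (20,26.5) (11.5,33)
edge 0: (3.5,32.5)→(5,14.5)  cross = 3.5·14.5 − 5·32.5 = -111.7500; (r_i+r_j)·cross = 8.5·-111.7500 = -949.8750
edge 1: (5,14.5)→(7,4)  cross = 5·4 − 7·14.5 = -81.5000; (r_i+r_j)·cross = 12·-81.5000 = -978.0000
edge 2: (7,4)→(19.5,4)  cross = 7·4 − 19.5·4 = -50.0000; (r_i+r_j)·cross = 26.5·-50.0000 = -1325.0000
edge 3: (19.5,4)→(20,26.5)  cross = 19.5·26.5 − 20·4 = 436.7500; (r_i+r_j)·cross = 39.5·436.7500 = 17251.6250
edge 4: (20,26.5)→(11.5,33)  cross = 20·33 − 11.5·26.5 = 355.2500; (r_i+r_j)·cross = 31.5·355.2500 = 11190.3750
edge 5: (11.5,33)→(3.5,32.5)  cross = 11.5·32.5 − 3.5·33 = 258.2500; (r_i+r_j)·cross = 15·258.2500 = 3873.7500
Σcross = 807.0000 → A = |Σcross|/2 = 403.5000 mm²
Σ(r_i+r_j)·cross = 29062.8750 → first moment M = |Σ|/6 = 4843.8125
R_c = M/A = 4843.8125/403.5000 = 12.0045 mm
θ = 182° = 3.176499 rad
V = θ·R_c·A = 3.176499·12.0045·403.5000 = 15386.367 mm³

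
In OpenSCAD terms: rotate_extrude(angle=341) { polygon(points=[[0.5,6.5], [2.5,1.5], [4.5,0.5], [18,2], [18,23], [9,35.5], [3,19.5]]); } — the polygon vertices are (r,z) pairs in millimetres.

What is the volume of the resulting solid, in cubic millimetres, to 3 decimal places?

Profile (r,z), 7 vertices: (0.5,6.5) (2.5,1.5) (4.5,0.5) (18,2) (18,23) (9,35.5) (3,19.5)
edge 0: (0.5,6.5)→(2.5,1.5)  cross = 0.5·1.5 − 2.5·6.5 = -15.5000; (r_i+r_j)·cross = 3·-15.5000 = -46.5000
edge 1: (2.5,1.5)→(4.5,0.5)  cross = 2.5·0.5 − 4.5·1.5 = -5.5000; (r_i+r_j)·cross = 7·-5.5000 = -38.5000
edge 2: (4.5,0.5)→(18,2)  cross = 4.5·2 − 18·0.5 = 0.0000; (r_i+r_j)·cross = 22.5·0.0000 = 0.0000
edge 3: (18,2)→(18,23)  cross = 18·23 − 18·2 = 378.0000; (r_i+r_j)·cross = 36·378.0000 = 13608.0000
edge 4: (18,23)→(9,35.5)  cross = 18·35.5 − 9·23 = 432.0000; (r_i+r_j)·cross = 27·432.0000 = 11664.0000
edge 5: (9,35.5)→(3,19.5)  cross = 9·19.5 − 3·35.5 = 69.0000; (r_i+r_j)·cross = 12·69.0000 = 828.0000
edge 6: (3,19.5)→(0.5,6.5)  cross = 3·6.5 − 0.5·19.5 = 9.7500; (r_i+r_j)·cross = 3.5·9.7500 = 34.1250
Σcross = 867.7500 → A = |Σcross|/2 = 433.8750 mm²
Σ(r_i+r_j)·cross = 26049.1250 → first moment M = |Σ|/6 = 4341.5208
R_c = M/A = 4341.5208/433.8750 = 10.0064 mm
θ = 341° = 5.951573 rad
V = θ·R_c·A = 5.951573·10.0064·433.8750 = 25838.877 mm³

Volume = 25838.877 mm³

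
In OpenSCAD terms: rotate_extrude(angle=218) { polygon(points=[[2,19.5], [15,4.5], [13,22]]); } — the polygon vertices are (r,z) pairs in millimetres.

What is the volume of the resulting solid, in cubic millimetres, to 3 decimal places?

Profile (r,z), 3 vertices: (2,19.5) (15,4.5) (13,22)
edge 0: (2,19.5)→(15,4.5)  cross = 2·4.5 − 15·19.5 = -283.5000; (r_i+r_j)·cross = 17·-283.5000 = -4819.5000
edge 1: (15,4.5)→(13,22)  cross = 15·22 − 13·4.5 = 271.5000; (r_i+r_j)·cross = 28·271.5000 = 7602.0000
edge 2: (13,22)→(2,19.5)  cross = 13·19.5 − 2·22 = 209.5000; (r_i+r_j)·cross = 15·209.5000 = 3142.5000
Σcross = 197.5000 → A = |Σcross|/2 = 98.7500 mm²
Σ(r_i+r_j)·cross = 5925.0000 → first moment M = |Σ|/6 = 987.5000
R_c = M/A = 987.5000/98.7500 = 10.0000 mm
θ = 218° = 3.804818 rad
V = θ·R_c·A = 3.804818·10.0000·98.7500 = 3757.258 mm³

Volume = 3757.258 mm³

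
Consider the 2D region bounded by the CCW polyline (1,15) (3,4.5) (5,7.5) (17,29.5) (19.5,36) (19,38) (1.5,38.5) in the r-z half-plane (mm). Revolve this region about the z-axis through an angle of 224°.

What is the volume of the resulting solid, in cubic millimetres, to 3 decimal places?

Volume = 11468.710 mm³

Profile (r,z), 7 vertices: (1,15) (3,4.5) (5,7.5) (17,29.5) (19.5,36) (19,38) (1.5,38.5)
edge 0: (1,15)→(3,4.5)  cross = 1·4.5 − 3·15 = -40.5000; (r_i+r_j)·cross = 4·-40.5000 = -162.0000
edge 1: (3,4.5)→(5,7.5)  cross = 3·7.5 − 5·4.5 = 0.0000; (r_i+r_j)·cross = 8·0.0000 = 0.0000
edge 2: (5,7.5)→(17,29.5)  cross = 5·29.5 − 17·7.5 = 20.0000; (r_i+r_j)·cross = 22·20.0000 = 440.0000
edge 3: (17,29.5)→(19.5,36)  cross = 17·36 − 19.5·29.5 = 36.7500; (r_i+r_j)·cross = 36.5·36.7500 = 1341.3750
edge 4: (19.5,36)→(19,38)  cross = 19.5·38 − 19·36 = 57.0000; (r_i+r_j)·cross = 38.5·57.0000 = 2194.5000
edge 5: (19,38)→(1.5,38.5)  cross = 19·38.5 − 1.5·38 = 674.5000; (r_i+r_j)·cross = 20.5·674.5000 = 13827.2500
edge 6: (1.5,38.5)→(1,15)  cross = 1.5·15 − 1·38.5 = -16.0000; (r_i+r_j)·cross = 2.5·-16.0000 = -40.0000
Σcross = 731.7500 → A = |Σcross|/2 = 365.8750 mm²
Σ(r_i+r_j)·cross = 17601.1250 → first moment M = |Σ|/6 = 2933.5208
R_c = M/A = 2933.5208/365.8750 = 8.0178 mm
θ = 224° = 3.909538 rad
V = θ·R_c·A = 3.909538·8.0178·365.8750 = 11468.710 mm³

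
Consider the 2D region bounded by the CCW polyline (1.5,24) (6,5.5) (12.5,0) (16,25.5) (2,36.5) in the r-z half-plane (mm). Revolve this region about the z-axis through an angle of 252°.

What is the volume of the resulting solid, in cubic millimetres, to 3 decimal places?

Profile (r,z), 5 vertices: (1.5,24) (6,5.5) (12.5,0) (16,25.5) (2,36.5)
edge 0: (1.5,24)→(6,5.5)  cross = 1.5·5.5 − 6·24 = -135.7500; (r_i+r_j)·cross = 7.5·-135.7500 = -1018.1250
edge 1: (6,5.5)→(12.5,0)  cross = 6·0 − 12.5·5.5 = -68.7500; (r_i+r_j)·cross = 18.5·-68.7500 = -1271.8750
edge 2: (12.5,0)→(16,25.5)  cross = 12.5·25.5 − 16·0 = 318.7500; (r_i+r_j)·cross = 28.5·318.7500 = 9084.3750
edge 3: (16,25.5)→(2,36.5)  cross = 16·36.5 − 2·25.5 = 533.0000; (r_i+r_j)·cross = 18·533.0000 = 9594.0000
edge 4: (2,36.5)→(1.5,24)  cross = 2·24 − 1.5·36.5 = -6.7500; (r_i+r_j)·cross = 3.5·-6.7500 = -23.6250
Σcross = 640.5000 → A = |Σcross|/2 = 320.2500 mm²
Σ(r_i+r_j)·cross = 16364.7500 → first moment M = |Σ|/6 = 2727.4583
R_c = M/A = 2727.4583/320.2500 = 8.5167 mm
θ = 252° = 4.398230 rad
V = θ·R_c·A = 4.398230·8.5167·320.2500 = 11995.988 mm³

Volume = 11995.988 mm³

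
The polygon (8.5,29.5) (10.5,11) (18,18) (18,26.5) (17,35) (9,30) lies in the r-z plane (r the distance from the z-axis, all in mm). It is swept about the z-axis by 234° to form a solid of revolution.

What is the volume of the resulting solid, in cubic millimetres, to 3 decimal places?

Volume = 8630.322 mm³

Profile (r,z), 6 vertices: (8.5,29.5) (10.5,11) (18,18) (18,26.5) (17,35) (9,30)
edge 0: (8.5,29.5)→(10.5,11)  cross = 8.5·11 − 10.5·29.5 = -216.2500; (r_i+r_j)·cross = 19·-216.2500 = -4108.7500
edge 1: (10.5,11)→(18,18)  cross = 10.5·18 − 18·11 = -9.0000; (r_i+r_j)·cross = 28.5·-9.0000 = -256.5000
edge 2: (18,18)→(18,26.5)  cross = 18·26.5 − 18·18 = 153.0000; (r_i+r_j)·cross = 36·153.0000 = 5508.0000
edge 3: (18,26.5)→(17,35)  cross = 18·35 − 17·26.5 = 179.5000; (r_i+r_j)·cross = 35·179.5000 = 6282.5000
edge 4: (17,35)→(9,30)  cross = 17·30 − 9·35 = 195.0000; (r_i+r_j)·cross = 26·195.0000 = 5070.0000
edge 5: (9,30)→(8.5,29.5)  cross = 9·29.5 − 8.5·30 = 10.5000; (r_i+r_j)·cross = 17.5·10.5000 = 183.7500
Σcross = 312.7500 → A = |Σcross|/2 = 156.3750 mm²
Σ(r_i+r_j)·cross = 12679.0000 → first moment M = |Σ|/6 = 2113.1667
R_c = M/A = 2113.1667/156.3750 = 13.5135 mm
θ = 234° = 4.084070 rad
V = θ·R_c·A = 4.084070·13.5135·156.3750 = 8630.322 mm³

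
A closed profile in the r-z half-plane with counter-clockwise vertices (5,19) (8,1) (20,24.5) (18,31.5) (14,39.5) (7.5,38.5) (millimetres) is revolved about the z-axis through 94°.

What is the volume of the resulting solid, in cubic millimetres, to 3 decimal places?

Volume = 6407.435 mm³

Profile (r,z), 6 vertices: (5,19) (8,1) (20,24.5) (18,31.5) (14,39.5) (7.5,38.5)
edge 0: (5,19)→(8,1)  cross = 5·1 − 8·19 = -147.0000; (r_i+r_j)·cross = 13·-147.0000 = -1911.0000
edge 1: (8,1)→(20,24.5)  cross = 8·24.5 − 20·1 = 176.0000; (r_i+r_j)·cross = 28·176.0000 = 4928.0000
edge 2: (20,24.5)→(18,31.5)  cross = 20·31.5 − 18·24.5 = 189.0000; (r_i+r_j)·cross = 38·189.0000 = 7182.0000
edge 3: (18,31.5)→(14,39.5)  cross = 18·39.5 − 14·31.5 = 270.0000; (r_i+r_j)·cross = 32·270.0000 = 8640.0000
edge 4: (14,39.5)→(7.5,38.5)  cross = 14·38.5 − 7.5·39.5 = 242.7500; (r_i+r_j)·cross = 21.5·242.7500 = 5219.1250
edge 5: (7.5,38.5)→(5,19)  cross = 7.5·19 − 5·38.5 = -50.0000; (r_i+r_j)·cross = 12.5·-50.0000 = -625.0000
Σcross = 680.7500 → A = |Σcross|/2 = 340.3750 mm²
Σ(r_i+r_j)·cross = 23433.1250 → first moment M = |Σ|/6 = 3905.5208
R_c = M/A = 3905.5208/340.3750 = 11.4742 mm
θ = 94° = 1.640609 rad
V = θ·R_c·A = 1.640609·11.4742·340.3750 = 6407.435 mm³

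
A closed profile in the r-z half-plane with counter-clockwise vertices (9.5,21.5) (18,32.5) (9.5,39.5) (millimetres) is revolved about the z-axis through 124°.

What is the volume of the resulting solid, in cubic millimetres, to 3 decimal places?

Profile (r,z), 3 vertices: (9.5,21.5) (18,32.5) (9.5,39.5)
edge 0: (9.5,21.5)→(18,32.5)  cross = 9.5·32.5 − 18·21.5 = -78.2500; (r_i+r_j)·cross = 27.5·-78.2500 = -2151.8750
edge 1: (18,32.5)→(9.5,39.5)  cross = 18·39.5 − 9.5·32.5 = 402.2500; (r_i+r_j)·cross = 27.5·402.2500 = 11061.8750
edge 2: (9.5,39.5)→(9.5,21.5)  cross = 9.5·21.5 − 9.5·39.5 = -171.0000; (r_i+r_j)·cross = 19·-171.0000 = -3249.0000
Σcross = 153.0000 → A = |Σcross|/2 = 76.5000 mm²
Σ(r_i+r_j)·cross = 5661.0000 → first moment M = |Σ|/6 = 943.5000
R_c = M/A = 943.5000/76.5000 = 12.3333 mm
θ = 124° = 2.164208 rad
V = θ·R_c·A = 2.164208·12.3333·76.5000 = 2041.931 mm³

Volume = 2041.931 mm³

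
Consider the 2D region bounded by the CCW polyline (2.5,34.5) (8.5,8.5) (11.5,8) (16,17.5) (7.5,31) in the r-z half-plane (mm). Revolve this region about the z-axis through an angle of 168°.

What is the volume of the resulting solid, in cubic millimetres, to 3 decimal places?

Profile (r,z), 5 vertices: (2.5,34.5) (8.5,8.5) (11.5,8) (16,17.5) (7.5,31)
edge 0: (2.5,34.5)→(8.5,8.5)  cross = 2.5·8.5 − 8.5·34.5 = -272.0000; (r_i+r_j)·cross = 11·-272.0000 = -2992.0000
edge 1: (8.5,8.5)→(11.5,8)  cross = 8.5·8 − 11.5·8.5 = -29.7500; (r_i+r_j)·cross = 20·-29.7500 = -595.0000
edge 2: (11.5,8)→(16,17.5)  cross = 11.5·17.5 − 16·8 = 73.2500; (r_i+r_j)·cross = 27.5·73.2500 = 2014.3750
edge 3: (16,17.5)→(7.5,31)  cross = 16·31 − 7.5·17.5 = 364.7500; (r_i+r_j)·cross = 23.5·364.7500 = 8571.6250
edge 4: (7.5,31)→(2.5,34.5)  cross = 7.5·34.5 − 2.5·31 = 181.2500; (r_i+r_j)·cross = 10·181.2500 = 1812.5000
Σcross = 317.5000 → A = |Σcross|/2 = 158.7500 mm²
Σ(r_i+r_j)·cross = 8811.5000 → first moment M = |Σ|/6 = 1468.5833
R_c = M/A = 1468.5833/158.7500 = 9.2509 mm
θ = 168° = 2.932153 rad
V = θ·R_c·A = 2.932153·9.2509·158.7500 = 4306.111 mm³

Volume = 4306.111 mm³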